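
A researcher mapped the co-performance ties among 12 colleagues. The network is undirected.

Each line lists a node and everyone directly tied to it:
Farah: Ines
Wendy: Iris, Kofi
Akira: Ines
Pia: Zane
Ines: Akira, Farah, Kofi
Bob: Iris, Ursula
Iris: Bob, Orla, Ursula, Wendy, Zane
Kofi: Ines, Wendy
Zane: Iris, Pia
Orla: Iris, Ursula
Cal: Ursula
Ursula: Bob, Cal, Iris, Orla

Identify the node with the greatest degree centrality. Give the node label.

Degrees — Akira:1, Bob:2, Cal:1, Farah:1, Ines:3, Iris:5, Kofi:2, Orla:2, Pia:1, Ursula:4, Wendy:2, Zane:2.
The maximum is 5, attained only by Iris.

Iris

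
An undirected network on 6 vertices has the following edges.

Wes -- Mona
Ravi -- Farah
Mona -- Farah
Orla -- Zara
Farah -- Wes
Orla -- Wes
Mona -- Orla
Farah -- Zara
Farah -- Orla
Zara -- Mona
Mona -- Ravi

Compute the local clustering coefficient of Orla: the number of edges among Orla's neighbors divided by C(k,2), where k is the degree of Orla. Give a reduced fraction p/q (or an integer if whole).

Orla's neighbors: Farah, Mona, Wes, and Zara (k = 4).
Possible neighbor pairs: C(4,2) = 6. Edges among them: Farah–Mona, Farah–Wes, Farah–Zara, Mona–Wes, Mona–Zara → e = 5.
Clustering(Orla) = 5/6.

5/6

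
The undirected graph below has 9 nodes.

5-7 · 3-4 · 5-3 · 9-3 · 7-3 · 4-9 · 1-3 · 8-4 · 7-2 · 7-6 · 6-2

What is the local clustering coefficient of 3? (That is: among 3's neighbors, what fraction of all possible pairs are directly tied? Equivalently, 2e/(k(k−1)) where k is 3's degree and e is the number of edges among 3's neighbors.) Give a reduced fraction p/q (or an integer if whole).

3's neighbors: 1, 4, 5, 7, and 9 (k = 5).
Possible neighbor pairs: C(5,2) = 10. Edges among them: 4–9, 5–7 → e = 2.
Clustering(3) = 2/10 = 1/5.

1/5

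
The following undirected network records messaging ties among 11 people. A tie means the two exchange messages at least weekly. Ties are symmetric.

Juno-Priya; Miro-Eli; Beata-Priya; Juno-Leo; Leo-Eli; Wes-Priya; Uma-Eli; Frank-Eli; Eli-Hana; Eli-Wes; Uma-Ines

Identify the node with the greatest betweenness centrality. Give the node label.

Eli

Unnormalized betweenness of each node: Beata:0, Eli:35, Frank:0, Hana:0, Ines:0, Juno:2, Leo:6, Miro:0, Priya:10, Uma:9, Wes:12.
Eli has the largest value, 35, making it the main broker — the node through which the most shortest paths run.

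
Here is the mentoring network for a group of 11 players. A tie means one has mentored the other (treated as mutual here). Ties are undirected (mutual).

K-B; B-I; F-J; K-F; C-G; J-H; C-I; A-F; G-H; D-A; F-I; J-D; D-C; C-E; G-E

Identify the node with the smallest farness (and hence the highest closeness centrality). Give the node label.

Farness (sum of distances to all others) for each node — A:22, B:25, C:17, D:19, E:24, F:18, G:22, H:23, I:18, J:19, K:25.
The smallest farness is 17, for C, so C has the highest closeness.

C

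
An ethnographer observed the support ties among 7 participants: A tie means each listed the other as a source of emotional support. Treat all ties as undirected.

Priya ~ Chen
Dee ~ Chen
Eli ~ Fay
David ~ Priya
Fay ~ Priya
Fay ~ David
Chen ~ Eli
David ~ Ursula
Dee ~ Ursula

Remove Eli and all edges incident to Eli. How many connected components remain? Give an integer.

1

Eli's neighbors (Chen and Fay) remain reachable from one another through other ties, so the rest of the network stays in one piece.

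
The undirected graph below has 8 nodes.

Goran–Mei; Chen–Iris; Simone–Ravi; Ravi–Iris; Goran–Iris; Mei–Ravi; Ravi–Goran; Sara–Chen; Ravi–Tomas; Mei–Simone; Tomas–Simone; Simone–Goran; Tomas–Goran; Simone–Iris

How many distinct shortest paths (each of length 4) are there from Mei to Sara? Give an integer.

The shortest distance is 4. The length-4 paths are: Mei–Goran–Iris–Chen–Sara; Mei–Simone–Iris–Chen–Sara; Mei–Ravi–Iris–Chen–Sara.
That gives 3 distinct shortest paths.

3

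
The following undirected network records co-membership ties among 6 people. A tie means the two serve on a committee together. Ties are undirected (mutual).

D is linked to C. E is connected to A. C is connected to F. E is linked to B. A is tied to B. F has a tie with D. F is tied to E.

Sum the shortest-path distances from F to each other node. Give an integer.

Distances from F: A:2, B:2, C:1, D:1, E:1.
Sum = 2 + 2 + 1 + 1 + 1 = 7.

7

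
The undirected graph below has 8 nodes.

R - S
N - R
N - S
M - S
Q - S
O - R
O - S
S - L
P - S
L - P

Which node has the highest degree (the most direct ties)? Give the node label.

S

Degrees — L:2, M:1, N:2, O:2, P:2, Q:1, R:3, S:7.
The maximum is 7, attained only by S.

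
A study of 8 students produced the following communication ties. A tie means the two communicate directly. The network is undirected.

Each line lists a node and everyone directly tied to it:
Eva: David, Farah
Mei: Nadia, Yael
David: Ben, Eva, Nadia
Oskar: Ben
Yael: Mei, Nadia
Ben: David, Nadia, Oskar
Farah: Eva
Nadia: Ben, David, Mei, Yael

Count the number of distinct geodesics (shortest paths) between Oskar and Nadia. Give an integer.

The shortest distance is 2, and the only length-2 path is Oskar–Ben–Nadia. So there is exactly 1 shortest path.

1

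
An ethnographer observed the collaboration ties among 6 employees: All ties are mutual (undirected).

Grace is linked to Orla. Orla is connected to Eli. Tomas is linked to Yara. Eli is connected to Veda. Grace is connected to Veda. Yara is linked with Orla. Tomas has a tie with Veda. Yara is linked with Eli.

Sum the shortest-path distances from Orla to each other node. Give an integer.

Distances from Orla: Eli:1, Grace:1, Tomas:2, Veda:2, Yara:1.
Sum = 1 + 1 + 2 + 2 + 1 = 7.

7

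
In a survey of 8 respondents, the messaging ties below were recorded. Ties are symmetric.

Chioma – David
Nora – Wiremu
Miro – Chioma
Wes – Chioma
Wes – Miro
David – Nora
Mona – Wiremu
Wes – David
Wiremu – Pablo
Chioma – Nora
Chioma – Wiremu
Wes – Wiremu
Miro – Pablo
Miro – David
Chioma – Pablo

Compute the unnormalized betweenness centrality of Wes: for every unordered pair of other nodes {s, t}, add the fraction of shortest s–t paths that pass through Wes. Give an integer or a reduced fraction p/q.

4/3

Pairs whose geodesics pass through Wes — Mona–David: 1/3; Mona–Miro: 1/3; Wiremu–David: 1/3; Wiremu–Miro: 1/3.
All other pairs contribute 0.
Summing the contributions gives betweenness(Wes) = 4/3.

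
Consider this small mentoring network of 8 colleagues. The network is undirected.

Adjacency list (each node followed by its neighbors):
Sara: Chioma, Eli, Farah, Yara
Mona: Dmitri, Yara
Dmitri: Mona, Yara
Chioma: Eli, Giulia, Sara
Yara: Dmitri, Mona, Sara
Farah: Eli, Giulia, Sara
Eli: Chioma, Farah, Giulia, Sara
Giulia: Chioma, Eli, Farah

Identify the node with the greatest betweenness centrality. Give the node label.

Unnormalized betweenness of each node: Chioma:4/3, Dmitri:0, Eli:5/3, Farah:4/3, Giulia:1/3, Mona:0, Sara:37/3, Yara:10.
Sara has the largest value, 37/3, making it the main broker — the node through which the most shortest paths run.

Sara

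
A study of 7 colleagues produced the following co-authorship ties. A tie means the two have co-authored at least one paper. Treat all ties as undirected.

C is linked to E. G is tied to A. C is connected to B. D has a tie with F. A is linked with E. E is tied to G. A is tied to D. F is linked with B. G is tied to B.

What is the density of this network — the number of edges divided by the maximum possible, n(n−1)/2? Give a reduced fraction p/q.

There are 9 edges and 7 nodes, so the maximum possible is C(7,2) = 21.
Density = 9/21 = 3/7.

3/7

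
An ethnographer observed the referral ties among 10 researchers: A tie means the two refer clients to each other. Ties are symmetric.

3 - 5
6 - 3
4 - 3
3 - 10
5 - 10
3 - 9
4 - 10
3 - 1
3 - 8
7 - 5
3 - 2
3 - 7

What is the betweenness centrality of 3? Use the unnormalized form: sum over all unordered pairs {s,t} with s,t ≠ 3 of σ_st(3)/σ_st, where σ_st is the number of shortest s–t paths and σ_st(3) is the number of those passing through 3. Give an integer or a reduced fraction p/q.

32

Pairs whose geodesics pass through 3 — 4–1: 1; 4–2: 1; 4–5: 1/2; 4–7: 1; 4–6: 1; 4–9: 1; 4–8: 1; 1–2: 1; 1–5: 1; 1–7: 1; 1–6: 1; 1–9: 1; 1–8: 1; 1–10: 1 … (+19 more pairs).
All other pairs contribute 0.
Summing the contributions gives betweenness(3) = 32.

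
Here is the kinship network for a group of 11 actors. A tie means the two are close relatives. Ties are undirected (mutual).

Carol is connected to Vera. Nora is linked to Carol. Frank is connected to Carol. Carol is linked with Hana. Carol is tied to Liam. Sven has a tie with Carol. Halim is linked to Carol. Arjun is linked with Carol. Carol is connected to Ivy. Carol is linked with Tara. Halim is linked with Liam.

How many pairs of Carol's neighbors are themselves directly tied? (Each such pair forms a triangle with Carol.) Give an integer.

Carol's neighbors: Arjun, Frank, Halim, Hana, Ivy, Liam, Nora, Sven, Tara, and Vera.
Neighbor pairs that are themselves tied: Carol–Halim–Liam. Each forms one triangle with Carol, for 1 in total.

1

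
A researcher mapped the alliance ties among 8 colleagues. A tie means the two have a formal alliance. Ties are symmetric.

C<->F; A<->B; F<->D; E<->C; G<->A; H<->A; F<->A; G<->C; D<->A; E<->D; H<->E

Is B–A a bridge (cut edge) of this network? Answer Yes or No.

Without the B–A edge there is no alternate route between B and A, so the network disconnects. It is a bridge.

Yes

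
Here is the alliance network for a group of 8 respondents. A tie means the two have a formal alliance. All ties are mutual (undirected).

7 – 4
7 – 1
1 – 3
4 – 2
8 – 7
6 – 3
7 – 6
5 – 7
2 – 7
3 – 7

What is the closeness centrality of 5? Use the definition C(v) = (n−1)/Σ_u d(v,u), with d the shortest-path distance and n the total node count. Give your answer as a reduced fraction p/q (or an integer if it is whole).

Distances from 5: 1:2, 2:2, 3:2, 4:2, 6:2, 7:1, 8:2. Sum = 13.
n = 8, so closeness = 7/13.

7/13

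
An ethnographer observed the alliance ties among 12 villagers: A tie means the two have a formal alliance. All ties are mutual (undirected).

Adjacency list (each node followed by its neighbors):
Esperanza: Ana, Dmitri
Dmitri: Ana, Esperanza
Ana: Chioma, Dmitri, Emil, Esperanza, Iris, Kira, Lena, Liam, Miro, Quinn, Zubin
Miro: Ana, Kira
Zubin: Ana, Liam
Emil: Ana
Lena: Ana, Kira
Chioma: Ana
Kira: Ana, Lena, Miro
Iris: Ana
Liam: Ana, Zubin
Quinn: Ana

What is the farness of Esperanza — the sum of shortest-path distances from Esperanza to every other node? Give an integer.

Distances from Esperanza: Ana:1, Chioma:2, Dmitri:1, Emil:2, Iris:2, Kira:2, Lena:2, Liam:2, Miro:2, Quinn:2, Zubin:2.
Sum = 1 + 2 + 1 + 2 + 2 + 2 + 2 + 2 + 2 + 2 + 2 = 20.

20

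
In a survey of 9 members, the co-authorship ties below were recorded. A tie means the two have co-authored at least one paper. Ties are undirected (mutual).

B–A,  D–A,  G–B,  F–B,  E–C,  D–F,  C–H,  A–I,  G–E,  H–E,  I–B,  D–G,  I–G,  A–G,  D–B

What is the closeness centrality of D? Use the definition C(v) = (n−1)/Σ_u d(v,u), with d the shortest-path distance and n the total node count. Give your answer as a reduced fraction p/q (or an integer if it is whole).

4/7

Distances from D: A:1, B:1, C:3, E:2, F:1, G:1, H:3, I:2. Sum = 14.
n = 9, so closeness = 8/14 = 4/7.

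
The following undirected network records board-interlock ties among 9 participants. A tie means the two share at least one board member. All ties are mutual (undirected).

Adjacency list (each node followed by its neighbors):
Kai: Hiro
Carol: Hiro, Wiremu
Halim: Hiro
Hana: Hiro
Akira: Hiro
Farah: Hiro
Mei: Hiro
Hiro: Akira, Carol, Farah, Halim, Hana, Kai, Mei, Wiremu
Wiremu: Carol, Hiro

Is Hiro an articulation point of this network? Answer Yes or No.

Removing Hiro leaves {Carol and Wiremu} with no path to {Mei}, so the network splits into 7 components. Hiro is a cut vertex.

Yes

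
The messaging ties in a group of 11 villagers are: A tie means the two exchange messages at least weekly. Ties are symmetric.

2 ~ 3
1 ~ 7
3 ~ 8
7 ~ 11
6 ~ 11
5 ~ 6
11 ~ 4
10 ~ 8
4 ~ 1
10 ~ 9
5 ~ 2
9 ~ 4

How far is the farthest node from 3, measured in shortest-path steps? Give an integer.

5

Distances from 3: 1:5, 2:1, 4:4, 5:2, 6:3, 7:5, 8:1, 9:3, 10:2, 11:4.
The largest is 5 (to 1 and 7), so the eccentricity of 3 is 5.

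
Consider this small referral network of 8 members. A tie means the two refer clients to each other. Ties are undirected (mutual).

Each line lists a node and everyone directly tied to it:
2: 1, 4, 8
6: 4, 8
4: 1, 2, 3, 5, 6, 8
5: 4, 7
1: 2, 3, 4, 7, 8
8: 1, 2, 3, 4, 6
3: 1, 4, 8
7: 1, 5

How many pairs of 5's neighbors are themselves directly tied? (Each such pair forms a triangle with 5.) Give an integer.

0

5's neighbors are 4 and 7, but none of them are tied to each other, so no triangle contains 5.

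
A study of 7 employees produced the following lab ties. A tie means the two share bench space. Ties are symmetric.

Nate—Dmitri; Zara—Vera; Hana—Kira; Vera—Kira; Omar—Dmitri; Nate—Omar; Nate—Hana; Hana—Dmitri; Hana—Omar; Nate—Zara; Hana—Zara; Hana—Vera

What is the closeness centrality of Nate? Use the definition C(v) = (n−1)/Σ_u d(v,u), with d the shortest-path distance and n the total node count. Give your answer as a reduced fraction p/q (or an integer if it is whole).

3/4

Distances from Nate: Dmitri:1, Hana:1, Kira:2, Omar:1, Vera:2, Zara:1. Sum = 8.
n = 7, so closeness = 6/8 = 3/4.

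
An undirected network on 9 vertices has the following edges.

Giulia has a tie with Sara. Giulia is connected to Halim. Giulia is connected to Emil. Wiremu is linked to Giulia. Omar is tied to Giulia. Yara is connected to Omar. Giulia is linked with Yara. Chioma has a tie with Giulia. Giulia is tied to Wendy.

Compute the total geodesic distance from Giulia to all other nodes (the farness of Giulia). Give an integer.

Distances from Giulia: Chioma:1, Emil:1, Halim:1, Omar:1, Sara:1, Wendy:1, Wiremu:1, Yara:1.
Sum = 1 + 1 + 1 + 1 + 1 + 1 + 1 + 1 = 8.

8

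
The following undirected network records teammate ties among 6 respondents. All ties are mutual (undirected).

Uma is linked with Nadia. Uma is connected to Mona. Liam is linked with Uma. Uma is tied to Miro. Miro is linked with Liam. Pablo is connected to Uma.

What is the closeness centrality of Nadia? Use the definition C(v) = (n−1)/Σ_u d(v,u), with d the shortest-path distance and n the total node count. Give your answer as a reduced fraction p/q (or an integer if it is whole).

5/9

Distances from Nadia: Liam:2, Miro:2, Mona:2, Pablo:2, Uma:1. Sum = 9.
n = 6, so closeness = 5/9.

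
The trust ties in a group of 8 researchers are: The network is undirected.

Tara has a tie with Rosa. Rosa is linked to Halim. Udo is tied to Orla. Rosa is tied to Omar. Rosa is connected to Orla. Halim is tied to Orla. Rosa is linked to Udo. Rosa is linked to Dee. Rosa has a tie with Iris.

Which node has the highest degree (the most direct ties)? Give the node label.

Rosa

Degrees — Dee:1, Halim:2, Iris:1, Omar:1, Orla:3, Rosa:7, Tara:1, Udo:2.
The maximum is 7, attained only by Rosa.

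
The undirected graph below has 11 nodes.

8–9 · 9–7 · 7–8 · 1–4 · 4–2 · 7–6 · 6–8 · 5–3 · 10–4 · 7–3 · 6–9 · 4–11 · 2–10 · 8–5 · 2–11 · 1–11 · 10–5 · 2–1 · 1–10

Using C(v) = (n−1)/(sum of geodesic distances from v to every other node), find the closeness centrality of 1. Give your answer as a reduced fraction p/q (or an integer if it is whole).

5/12

Distances from 1: 2:1, 3:3, 4:1, 5:2, 6:4, 7:4, 8:3, 9:4, 10:1, 11:1. Sum = 24.
n = 11, so closeness = 10/24 = 5/12.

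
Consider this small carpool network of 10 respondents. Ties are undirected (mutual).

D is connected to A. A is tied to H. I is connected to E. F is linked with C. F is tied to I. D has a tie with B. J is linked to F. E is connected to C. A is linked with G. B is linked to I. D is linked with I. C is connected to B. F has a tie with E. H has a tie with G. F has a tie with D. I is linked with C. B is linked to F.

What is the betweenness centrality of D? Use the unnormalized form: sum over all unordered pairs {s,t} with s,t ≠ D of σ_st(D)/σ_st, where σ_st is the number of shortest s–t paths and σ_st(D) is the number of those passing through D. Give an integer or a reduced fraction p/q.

Pairs whose geodesics pass through D — J–G: 1; J–H: 1; J–A: 1; E–G: 2/2; E–H: 2/2; E–A: 2/2; F–G: 1; F–H: 1; F–A: 1; I–G: 1; I–H: 1; I–A: 1; B–G: 1; B–H: 1 … (+4 more pairs).
All other pairs contribute 0.
Summing the contributions gives betweenness(D) = 18.

18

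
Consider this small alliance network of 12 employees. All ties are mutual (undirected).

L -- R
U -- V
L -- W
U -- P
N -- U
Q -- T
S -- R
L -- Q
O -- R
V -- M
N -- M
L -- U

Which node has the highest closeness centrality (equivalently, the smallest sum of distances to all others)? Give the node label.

Farness (sum of distances to all others) for each node — L:19, M:37, N:29, O:35, P:31, Q:27, R:25, S:35, T:37, U:21, V:29, W:29.
The smallest farness is 19, for L, so L has the highest closeness.

L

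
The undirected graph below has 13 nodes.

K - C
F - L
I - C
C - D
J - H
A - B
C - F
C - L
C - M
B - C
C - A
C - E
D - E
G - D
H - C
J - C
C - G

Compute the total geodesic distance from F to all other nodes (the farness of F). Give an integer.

Distances from F: A:2, B:2, C:1, D:2, E:2, G:2, H:2, I:2, J:2, K:2, L:1, M:2.
Sum = 2 + 2 + 1 + 2 + 2 + 2 + 2 + 2 + 2 + 2 + 1 + 2 = 22.

22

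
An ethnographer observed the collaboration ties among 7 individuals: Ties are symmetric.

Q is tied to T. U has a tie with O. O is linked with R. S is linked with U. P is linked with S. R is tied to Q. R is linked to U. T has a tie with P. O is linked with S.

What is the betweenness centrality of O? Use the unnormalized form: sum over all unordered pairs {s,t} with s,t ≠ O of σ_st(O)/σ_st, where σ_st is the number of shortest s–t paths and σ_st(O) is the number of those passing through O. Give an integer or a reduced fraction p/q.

7/6

Pairs whose geodesics pass through O — R–P: 1/3; R–S: 1/2; Q–S: 1/3.
All other pairs contribute 0.
Summing the contributions gives betweenness(O) = 7/6.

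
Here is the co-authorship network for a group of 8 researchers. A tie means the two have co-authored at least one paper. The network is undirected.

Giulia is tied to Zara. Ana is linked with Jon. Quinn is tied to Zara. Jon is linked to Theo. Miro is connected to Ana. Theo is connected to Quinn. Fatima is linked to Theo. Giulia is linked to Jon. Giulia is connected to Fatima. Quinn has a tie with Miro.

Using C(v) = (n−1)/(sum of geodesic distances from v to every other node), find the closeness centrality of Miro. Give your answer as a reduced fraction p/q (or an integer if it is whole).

Distances from Miro: Ana:1, Fatima:3, Giulia:3, Jon:2, Quinn:1, Theo:2, Zara:2. Sum = 14.
n = 8, so closeness = 7/14 = 1/2.

1/2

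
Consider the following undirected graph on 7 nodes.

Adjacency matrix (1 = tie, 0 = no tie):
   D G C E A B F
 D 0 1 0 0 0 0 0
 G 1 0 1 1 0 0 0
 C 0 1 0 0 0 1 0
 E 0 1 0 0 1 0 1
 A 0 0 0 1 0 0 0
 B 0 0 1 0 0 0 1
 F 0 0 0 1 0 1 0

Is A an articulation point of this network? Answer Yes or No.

No

Even without A, every remaining node can still reach every other (the residual graph is connected), so A is not a cut vertex.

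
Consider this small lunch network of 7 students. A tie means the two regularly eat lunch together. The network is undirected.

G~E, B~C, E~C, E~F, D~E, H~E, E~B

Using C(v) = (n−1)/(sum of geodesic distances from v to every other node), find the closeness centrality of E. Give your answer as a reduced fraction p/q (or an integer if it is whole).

1

Distances from E: B:1, C:1, D:1, F:1, G:1, H:1. Sum = 6.
n = 7, so closeness = 6/6 = 1.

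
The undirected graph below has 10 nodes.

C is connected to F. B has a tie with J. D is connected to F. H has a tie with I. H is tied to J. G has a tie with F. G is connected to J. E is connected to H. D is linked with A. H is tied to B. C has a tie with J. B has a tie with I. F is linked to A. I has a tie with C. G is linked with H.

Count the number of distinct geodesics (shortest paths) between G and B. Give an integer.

The shortest distance is 2. The length-2 paths are: G–J–B; G–H–B.
That gives 2 distinct shortest paths.

2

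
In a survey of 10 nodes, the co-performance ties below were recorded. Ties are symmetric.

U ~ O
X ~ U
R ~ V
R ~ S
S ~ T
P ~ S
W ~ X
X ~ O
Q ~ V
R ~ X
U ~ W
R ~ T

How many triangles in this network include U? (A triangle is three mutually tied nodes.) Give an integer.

2

U's neighbors: O, W, and X.
Neighbor pairs that are themselves tied: U–O–X; U–W–X. Each forms one triangle with U, for 2 in total.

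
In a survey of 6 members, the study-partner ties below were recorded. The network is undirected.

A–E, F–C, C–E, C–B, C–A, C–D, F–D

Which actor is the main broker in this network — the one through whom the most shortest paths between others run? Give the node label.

Unnormalized betweenness of each node: A:0, B:0, C:8, D:0, E:0, F:0.
C has the largest value, 8, making it the main broker — the node through which the most shortest paths run.

C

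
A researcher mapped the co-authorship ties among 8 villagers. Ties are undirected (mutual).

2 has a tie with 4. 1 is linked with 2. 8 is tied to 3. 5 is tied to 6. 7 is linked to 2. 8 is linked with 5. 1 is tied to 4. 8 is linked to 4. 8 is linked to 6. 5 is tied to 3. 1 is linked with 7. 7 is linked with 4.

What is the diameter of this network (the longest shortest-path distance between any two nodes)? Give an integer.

3

Eccentricity of each node (its greatest distance to any other): 1:3, 2:3, 3:3, 4:2, 5:3, 6:3, 7:3, 8:2.
The maximum eccentricity is 3, realized for instance by the pair 1–5 via 1 – 4 – 8 – 5. So the diameter is 3.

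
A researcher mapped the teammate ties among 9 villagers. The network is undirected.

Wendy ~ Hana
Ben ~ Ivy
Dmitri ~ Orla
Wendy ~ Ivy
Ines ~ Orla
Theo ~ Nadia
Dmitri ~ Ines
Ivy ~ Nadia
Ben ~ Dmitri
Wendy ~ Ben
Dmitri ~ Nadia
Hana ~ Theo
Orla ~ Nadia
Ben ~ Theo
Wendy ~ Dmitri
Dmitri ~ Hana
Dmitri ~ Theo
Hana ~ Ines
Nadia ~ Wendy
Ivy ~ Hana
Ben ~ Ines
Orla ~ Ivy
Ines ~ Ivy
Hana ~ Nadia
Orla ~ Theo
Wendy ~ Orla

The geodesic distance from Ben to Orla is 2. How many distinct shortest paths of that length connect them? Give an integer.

5

The shortest distance is 2. The length-2 paths are: Ben–Ivy–Orla; Ben–Ines–Orla; Ben–Wendy–Orla; Ben–Dmitri–Orla; Ben–Theo–Orla.
That gives 5 distinct shortest paths.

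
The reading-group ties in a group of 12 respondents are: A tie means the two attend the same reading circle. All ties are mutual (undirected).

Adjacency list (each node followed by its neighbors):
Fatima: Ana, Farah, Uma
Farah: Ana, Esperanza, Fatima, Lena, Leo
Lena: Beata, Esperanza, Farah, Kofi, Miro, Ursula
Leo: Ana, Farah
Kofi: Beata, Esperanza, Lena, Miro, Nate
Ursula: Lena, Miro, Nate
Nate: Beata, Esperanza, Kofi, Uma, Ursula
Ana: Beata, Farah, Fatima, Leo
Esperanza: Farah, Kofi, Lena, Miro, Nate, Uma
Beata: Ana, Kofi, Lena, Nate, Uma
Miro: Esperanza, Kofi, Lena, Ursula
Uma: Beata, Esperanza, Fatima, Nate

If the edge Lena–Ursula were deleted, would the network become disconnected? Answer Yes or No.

No

Even without that edge, Lena still reaches Ursula via Lena – Miro – Ursula, so the network stays connected. Not a bridge.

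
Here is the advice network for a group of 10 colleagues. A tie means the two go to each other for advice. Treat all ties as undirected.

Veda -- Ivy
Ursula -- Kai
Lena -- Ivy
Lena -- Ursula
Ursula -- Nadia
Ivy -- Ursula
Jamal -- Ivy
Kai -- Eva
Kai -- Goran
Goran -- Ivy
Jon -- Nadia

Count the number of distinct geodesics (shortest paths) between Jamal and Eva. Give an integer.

The shortest distance is 4. The length-4 paths are: Jamal–Ivy–Goran–Kai–Eva; Jamal–Ivy–Ursula–Kai–Eva.
That gives 2 distinct shortest paths.

2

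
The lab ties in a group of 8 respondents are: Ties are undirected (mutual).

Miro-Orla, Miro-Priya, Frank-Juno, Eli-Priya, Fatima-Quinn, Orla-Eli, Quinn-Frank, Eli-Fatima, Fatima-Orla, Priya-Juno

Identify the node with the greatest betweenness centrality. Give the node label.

Priya

Unnormalized betweenness of each node: Eli:3, Fatima:5, Frank:2, Juno:3, Miro:1, Orla:5/2, Priya:11/2, Quinn:3.
Priya has the largest value, 11/2, making it the main broker — the node through which the most shortest paths run.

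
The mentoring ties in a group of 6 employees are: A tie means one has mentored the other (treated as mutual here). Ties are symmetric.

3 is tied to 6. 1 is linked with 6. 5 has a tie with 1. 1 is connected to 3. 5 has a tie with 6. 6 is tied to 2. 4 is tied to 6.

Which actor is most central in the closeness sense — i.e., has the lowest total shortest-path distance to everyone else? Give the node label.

6

Farness (sum of distances to all others) for each node — 1:7, 2:9, 3:8, 4:9, 5:8, 6:5.
The smallest farness is 5, for 6, so 6 has the highest closeness.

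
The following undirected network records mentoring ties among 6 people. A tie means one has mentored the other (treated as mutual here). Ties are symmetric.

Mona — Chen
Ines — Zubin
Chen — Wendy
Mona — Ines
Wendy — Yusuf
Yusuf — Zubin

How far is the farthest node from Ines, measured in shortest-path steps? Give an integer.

3

Distances from Ines: Chen:2, Mona:1, Wendy:3, Yusuf:2, Zubin:1.
The largest is 3 (to Wendy), so the eccentricity of Ines is 3.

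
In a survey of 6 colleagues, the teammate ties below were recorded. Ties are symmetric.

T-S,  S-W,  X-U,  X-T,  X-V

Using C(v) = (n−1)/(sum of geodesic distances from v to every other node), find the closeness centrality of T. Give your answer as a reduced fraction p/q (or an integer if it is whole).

5/8

Distances from T: S:1, U:2, V:2, W:2, X:1. Sum = 8.
n = 6, so closeness = 5/8.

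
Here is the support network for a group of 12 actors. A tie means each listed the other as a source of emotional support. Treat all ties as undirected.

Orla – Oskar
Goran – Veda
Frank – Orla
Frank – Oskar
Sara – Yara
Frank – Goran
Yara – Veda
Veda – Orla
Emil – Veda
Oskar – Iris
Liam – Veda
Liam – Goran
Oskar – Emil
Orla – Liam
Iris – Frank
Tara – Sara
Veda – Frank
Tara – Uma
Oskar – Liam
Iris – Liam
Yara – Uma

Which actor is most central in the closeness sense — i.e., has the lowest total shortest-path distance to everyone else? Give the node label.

Veda

Farness (sum of distances to all others) for each node — Emil:24, Frank:21, Goran:23, Iris:27, Liam:21, Orla:22, Oskar:25, Sara:29, Tara:37, Uma:29, Veda:17, Yara:21.
The smallest farness is 17, for Veda, so Veda has the highest closeness.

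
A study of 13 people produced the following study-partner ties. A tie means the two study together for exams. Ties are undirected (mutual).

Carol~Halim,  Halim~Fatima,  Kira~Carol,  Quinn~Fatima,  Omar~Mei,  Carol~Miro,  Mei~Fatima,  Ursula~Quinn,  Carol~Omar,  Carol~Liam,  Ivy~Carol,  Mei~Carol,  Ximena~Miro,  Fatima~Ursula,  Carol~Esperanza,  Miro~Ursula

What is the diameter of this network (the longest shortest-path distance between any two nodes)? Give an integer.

Eccentricity of each node (its greatest distance to any other): Carol:3, Esperanza:4, Fatima:3, Halim:3, Ivy:4, Kira:4, Liam:4, Mei:3, Miro:2, Omar:3, Quinn:4, Ursula:3, Ximena:3.
The maximum eccentricity is 4, realized for instance by the pair Esperanza–Quinn via Esperanza – Carol – Miro – Ursula – Quinn. So the diameter is 4.

4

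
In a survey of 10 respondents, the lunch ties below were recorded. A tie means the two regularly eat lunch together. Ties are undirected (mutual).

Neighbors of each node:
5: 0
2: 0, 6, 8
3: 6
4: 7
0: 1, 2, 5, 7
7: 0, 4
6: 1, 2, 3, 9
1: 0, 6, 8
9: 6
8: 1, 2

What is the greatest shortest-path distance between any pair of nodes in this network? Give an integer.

5

Eccentricity of each node (its greatest distance to any other): 0:3, 1:3, 2:3, 3:5, 4:5, 5:4, 6:4, 7:4, 8:4, 9:5.
The maximum eccentricity is 5, realized for instance by the pair 3–4 via 3 – 6 – 1 – 0 – 7 – 4. So the diameter is 5.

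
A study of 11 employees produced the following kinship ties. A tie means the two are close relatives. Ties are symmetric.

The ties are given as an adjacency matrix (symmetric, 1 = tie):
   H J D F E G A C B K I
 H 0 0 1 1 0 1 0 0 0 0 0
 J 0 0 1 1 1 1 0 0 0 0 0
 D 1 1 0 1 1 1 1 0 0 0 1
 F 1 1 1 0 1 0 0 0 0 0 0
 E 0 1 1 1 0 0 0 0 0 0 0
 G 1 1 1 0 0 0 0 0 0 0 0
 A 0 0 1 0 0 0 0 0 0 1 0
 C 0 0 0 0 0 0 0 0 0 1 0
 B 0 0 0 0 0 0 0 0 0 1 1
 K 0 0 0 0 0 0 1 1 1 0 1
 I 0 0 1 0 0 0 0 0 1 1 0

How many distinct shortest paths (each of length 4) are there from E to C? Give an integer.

2

The shortest distance is 4. The length-4 paths are: E–D–I–K–C; E–D–A–K–C.
That gives 2 distinct shortest paths.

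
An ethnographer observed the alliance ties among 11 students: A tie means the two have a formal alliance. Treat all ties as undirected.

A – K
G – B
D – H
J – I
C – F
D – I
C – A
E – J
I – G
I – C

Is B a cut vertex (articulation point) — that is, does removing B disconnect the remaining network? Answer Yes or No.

Even without B, every remaining node can still reach every other (the residual graph is connected), so B is not a cut vertex.

No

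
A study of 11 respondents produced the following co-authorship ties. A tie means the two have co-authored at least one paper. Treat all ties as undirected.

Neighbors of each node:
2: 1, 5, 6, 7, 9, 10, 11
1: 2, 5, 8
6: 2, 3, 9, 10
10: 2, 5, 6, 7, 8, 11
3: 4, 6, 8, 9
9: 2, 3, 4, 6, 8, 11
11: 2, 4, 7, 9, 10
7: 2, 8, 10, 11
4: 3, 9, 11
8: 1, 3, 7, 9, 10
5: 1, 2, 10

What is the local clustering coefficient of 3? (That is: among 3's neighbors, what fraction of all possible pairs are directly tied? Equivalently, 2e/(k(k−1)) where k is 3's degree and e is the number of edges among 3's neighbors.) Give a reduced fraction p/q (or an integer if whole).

1/2

3's neighbors: 4, 6, 8, and 9 (k = 4).
Possible neighbor pairs: C(4,2) = 6. Edges among them: 4–9, 6–9, 8–9 → e = 3.
Clustering(3) = 3/6 = 1/2.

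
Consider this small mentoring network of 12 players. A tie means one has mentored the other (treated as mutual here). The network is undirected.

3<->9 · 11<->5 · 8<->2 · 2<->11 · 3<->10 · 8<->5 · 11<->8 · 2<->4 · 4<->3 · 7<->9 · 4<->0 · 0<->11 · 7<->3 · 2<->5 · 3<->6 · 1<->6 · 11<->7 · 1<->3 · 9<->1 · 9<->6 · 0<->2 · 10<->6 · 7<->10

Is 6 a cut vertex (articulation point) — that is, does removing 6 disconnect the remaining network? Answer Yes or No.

Even without 6, every remaining node can still reach every other (the residual graph is connected), so 6 is not a cut vertex.

No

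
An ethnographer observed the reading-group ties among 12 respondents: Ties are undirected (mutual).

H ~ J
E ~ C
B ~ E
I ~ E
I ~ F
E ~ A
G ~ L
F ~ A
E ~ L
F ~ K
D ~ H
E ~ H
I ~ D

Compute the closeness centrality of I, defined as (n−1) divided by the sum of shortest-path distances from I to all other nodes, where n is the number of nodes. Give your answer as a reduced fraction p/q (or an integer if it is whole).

Distances from I: A:2, B:2, C:2, D:1, E:1, F:1, G:3, H:2, J:3, K:2, L:2. Sum = 21.
n = 12, so closeness = 11/21.

11/21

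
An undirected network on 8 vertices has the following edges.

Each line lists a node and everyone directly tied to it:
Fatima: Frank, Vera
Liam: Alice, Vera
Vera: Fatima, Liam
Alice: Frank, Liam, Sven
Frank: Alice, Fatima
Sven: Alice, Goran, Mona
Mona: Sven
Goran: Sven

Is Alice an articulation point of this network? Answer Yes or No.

Yes

Removing Alice leaves {Goran, Mona, and Sven} with no path to {Fatima, Frank, Liam, and Vera}, so the network splits into 2 components. Alice is a cut vertex.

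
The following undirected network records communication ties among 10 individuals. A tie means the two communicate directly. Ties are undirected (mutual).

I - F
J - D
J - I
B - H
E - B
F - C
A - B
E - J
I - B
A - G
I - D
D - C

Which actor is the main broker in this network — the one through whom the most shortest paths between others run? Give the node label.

B

Unnormalized betweenness of each node: A:8, B:21, C:1/2, D:9/2, E:2, F:5/2, G:0, H:0, I:33/2, J:3.
B has the largest value, 21, making it the main broker — the node through which the most shortest paths run.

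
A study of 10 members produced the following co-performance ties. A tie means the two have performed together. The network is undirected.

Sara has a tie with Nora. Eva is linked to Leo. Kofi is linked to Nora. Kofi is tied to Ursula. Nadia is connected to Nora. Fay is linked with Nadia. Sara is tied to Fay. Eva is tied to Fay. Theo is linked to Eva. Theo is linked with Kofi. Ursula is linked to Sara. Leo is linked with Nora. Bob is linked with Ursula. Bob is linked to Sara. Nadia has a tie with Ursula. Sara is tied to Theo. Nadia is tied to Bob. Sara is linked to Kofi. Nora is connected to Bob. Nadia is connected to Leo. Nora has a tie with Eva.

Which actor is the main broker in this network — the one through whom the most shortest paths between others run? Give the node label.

Unnormalized betweenness of each node: Bob:13/18, Eva:3, Fay:49/36, Kofi:55/36, Leo:5/9, Nadia:47/12, Nora:235/36, Sara:217/36, Theo:19/18, Ursula:47/36.
Nora has the largest value, 235/36, making it the main broker — the node through which the most shortest paths run.

Nora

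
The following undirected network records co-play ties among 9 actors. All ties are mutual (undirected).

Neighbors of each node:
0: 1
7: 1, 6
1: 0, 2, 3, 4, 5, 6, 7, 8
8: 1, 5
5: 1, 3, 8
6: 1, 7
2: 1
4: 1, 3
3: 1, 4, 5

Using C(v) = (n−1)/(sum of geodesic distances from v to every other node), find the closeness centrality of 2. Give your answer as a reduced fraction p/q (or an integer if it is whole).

8/15

Distances from 2: 0:2, 1:1, 3:2, 4:2, 5:2, 6:2, 7:2, 8:2. Sum = 15.
n = 9, so closeness = 8/15.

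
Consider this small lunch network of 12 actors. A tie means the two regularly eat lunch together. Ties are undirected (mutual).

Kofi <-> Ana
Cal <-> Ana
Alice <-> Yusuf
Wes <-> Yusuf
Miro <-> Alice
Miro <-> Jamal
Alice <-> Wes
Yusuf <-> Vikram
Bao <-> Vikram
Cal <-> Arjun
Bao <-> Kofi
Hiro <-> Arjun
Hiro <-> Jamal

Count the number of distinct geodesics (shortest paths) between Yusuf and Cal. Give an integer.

1

The shortest distance is 5, and the only length-5 path is Yusuf–Vikram–Bao–Kofi–Ana–Cal. So there is exactly 1 shortest path.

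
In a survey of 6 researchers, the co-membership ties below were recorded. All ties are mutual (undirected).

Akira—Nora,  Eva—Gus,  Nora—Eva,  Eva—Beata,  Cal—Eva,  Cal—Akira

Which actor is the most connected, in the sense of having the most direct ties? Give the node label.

Eva

Degrees — Akira:2, Beata:1, Cal:2, Eva:4, Gus:1, Nora:2.
The maximum is 4, attained only by Eva.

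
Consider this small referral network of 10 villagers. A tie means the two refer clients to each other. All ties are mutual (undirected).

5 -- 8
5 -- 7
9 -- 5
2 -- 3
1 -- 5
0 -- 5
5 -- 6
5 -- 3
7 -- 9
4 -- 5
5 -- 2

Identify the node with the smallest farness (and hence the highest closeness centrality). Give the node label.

5

Farness (sum of distances to all others) for each node — 0:17, 1:17, 2:16, 3:16, 4:17, 5:9, 6:17, 7:16, 8:17, 9:16.
The smallest farness is 9, for 5, so 5 has the highest closeness.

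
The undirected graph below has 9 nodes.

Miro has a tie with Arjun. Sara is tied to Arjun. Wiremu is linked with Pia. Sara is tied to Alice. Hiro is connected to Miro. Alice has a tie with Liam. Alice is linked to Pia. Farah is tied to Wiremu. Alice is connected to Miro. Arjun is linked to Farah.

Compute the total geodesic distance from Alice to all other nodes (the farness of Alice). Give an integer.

13

Distances from Alice: Arjun:2, Farah:3, Hiro:2, Liam:1, Miro:1, Pia:1, Sara:1, Wiremu:2.
Sum = 2 + 3 + 2 + 1 + 1 + 1 + 1 + 2 = 13.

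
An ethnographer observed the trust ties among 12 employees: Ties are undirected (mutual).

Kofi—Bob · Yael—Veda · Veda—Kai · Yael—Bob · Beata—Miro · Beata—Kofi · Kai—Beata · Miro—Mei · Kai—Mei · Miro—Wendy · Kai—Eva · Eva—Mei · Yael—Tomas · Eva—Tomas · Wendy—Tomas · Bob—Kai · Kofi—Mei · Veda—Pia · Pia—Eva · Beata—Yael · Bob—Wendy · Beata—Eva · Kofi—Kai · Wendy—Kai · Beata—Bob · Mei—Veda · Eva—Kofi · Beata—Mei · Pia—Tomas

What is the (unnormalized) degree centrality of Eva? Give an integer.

6

Eva is directly tied to Beata, Kai, Kofi, Mei, Pia, and Tomas. That is 6 neighbors, so the degree of Eva is 6.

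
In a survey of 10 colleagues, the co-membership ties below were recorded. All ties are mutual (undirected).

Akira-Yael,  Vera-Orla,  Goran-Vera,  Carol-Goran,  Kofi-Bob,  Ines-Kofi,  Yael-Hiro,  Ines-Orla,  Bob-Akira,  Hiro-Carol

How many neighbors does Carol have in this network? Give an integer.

2

Carol is directly tied to Goran and Hiro. That is 2 neighbors, so the degree of Carol is 2.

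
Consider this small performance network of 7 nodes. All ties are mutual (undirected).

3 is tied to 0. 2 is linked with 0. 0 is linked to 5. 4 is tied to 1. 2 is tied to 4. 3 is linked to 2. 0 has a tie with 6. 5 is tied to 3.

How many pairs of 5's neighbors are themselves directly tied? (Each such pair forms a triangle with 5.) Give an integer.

5's neighbors: 0 and 3.
Neighbor pairs that are themselves tied: 5–0–3. Each forms one triangle with 5, for 1 in total.

1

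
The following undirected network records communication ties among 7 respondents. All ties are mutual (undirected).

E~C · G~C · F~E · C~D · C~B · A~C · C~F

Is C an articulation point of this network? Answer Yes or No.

Removing C leaves {D} with no path to {E and F}, so the network splits into 5 components. C is a cut vertex.

Yes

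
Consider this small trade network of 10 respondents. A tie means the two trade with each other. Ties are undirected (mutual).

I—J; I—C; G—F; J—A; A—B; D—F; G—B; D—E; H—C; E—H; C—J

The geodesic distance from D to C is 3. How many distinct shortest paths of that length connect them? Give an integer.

1

The shortest distance is 3, and the only length-3 path is D–E–H–C. So there is exactly 1 shortest path.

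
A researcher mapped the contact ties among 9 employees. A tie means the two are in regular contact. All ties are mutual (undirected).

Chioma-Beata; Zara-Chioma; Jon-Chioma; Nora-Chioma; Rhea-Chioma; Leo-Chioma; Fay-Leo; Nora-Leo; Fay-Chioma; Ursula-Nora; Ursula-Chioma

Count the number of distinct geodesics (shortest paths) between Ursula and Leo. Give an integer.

2

The shortest distance is 2. The length-2 paths are: Ursula–Chioma–Leo; Ursula–Nora–Leo.
That gives 2 distinct shortest paths.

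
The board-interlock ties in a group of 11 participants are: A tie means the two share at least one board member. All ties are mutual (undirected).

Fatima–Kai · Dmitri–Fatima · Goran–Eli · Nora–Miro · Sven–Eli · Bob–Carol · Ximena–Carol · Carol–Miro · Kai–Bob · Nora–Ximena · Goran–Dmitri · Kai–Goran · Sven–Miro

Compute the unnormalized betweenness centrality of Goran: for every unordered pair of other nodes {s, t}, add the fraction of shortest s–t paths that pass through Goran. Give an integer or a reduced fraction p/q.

11

Pairs whose geodesics pass through Goran — Eli–Bob: 1; Eli–Kai: 1; Eli–Fatima: 2/2; Eli–Dmitri: 1; Sven–Kai: 1; Sven–Fatima: 2/2; Sven–Dmitri: 1; Miro–Dmitri: 1; Nora–Dmitri: 1; Ximena–Dmitri: 1/2; Carol–Dmitri: 1/2; Bob–Dmitri: 1/2; Kai–Dmitri: 1/2.
All other pairs contribute 0.
Summing the contributions gives betweenness(Goran) = 11.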